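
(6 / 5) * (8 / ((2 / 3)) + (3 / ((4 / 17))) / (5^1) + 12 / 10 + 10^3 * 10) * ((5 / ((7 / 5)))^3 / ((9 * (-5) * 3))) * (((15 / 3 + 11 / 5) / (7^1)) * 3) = -30047250 / 2401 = -12514.47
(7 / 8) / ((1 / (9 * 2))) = 63 / 4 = 15.75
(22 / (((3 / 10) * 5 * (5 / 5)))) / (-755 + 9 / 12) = -176 / 9051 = -0.02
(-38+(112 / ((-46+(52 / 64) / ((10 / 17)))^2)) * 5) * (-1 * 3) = 5767038594 / 50965321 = 113.16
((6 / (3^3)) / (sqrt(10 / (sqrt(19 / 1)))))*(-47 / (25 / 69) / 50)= -1081*sqrt(10)*19^(1 / 4) / 18750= -0.38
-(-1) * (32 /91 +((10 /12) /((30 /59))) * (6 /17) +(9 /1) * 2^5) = 2681849 /9282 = 288.93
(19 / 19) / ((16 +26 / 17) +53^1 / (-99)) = 1683 / 28601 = 0.06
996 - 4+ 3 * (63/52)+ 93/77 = 3991357/4004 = 996.84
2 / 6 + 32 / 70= 83 / 105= 0.79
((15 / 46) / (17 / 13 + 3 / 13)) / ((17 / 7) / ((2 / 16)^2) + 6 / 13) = 3549 / 2610224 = 0.00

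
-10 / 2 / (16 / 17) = -85 / 16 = -5.31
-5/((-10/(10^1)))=5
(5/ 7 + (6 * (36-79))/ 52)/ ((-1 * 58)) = 773/ 10556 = 0.07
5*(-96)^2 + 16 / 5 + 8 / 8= 230421 / 5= 46084.20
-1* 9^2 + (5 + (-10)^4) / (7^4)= -184476 / 2401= -76.83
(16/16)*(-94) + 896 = 802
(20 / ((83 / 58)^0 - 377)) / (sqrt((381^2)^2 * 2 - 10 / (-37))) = -5 * sqrt(49908614353) / 4311025174924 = -0.00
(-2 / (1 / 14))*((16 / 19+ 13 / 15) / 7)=-1948 / 285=-6.84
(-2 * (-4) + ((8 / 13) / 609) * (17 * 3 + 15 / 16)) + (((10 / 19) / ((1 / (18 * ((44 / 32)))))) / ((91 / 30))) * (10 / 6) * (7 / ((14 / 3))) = 942072 / 50141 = 18.79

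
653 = 653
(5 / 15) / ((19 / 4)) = 4 / 57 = 0.07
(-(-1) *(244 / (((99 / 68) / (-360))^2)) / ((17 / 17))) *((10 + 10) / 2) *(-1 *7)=-126364672000 / 121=-1044336132.23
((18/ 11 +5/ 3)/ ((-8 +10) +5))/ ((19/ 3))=109/ 1463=0.07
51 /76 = 0.67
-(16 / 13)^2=-256 / 169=-1.51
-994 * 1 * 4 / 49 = -568 / 7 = -81.14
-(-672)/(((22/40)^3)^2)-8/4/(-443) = 19052547543122/784801523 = 24276.90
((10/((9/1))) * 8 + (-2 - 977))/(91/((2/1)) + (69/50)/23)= -218275/10251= -21.29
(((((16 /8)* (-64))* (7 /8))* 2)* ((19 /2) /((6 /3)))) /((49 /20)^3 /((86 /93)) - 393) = 732032000 /259442643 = 2.82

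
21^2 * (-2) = -882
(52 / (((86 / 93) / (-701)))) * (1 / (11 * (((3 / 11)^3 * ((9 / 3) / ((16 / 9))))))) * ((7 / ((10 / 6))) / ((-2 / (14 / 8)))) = 6699841148 / 17415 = 384716.69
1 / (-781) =-1 / 781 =-0.00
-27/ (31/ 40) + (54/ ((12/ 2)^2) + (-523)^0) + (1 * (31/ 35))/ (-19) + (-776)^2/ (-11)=-24842404197/ 453530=-54775.66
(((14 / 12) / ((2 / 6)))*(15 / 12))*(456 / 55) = 399 / 11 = 36.27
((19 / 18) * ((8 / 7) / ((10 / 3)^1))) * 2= 76 / 105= 0.72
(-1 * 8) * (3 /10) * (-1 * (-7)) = -84 /5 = -16.80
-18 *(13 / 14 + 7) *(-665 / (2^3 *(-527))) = -94905 / 4216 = -22.51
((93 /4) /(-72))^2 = 0.10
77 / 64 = 1.20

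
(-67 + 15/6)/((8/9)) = -1161/16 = -72.56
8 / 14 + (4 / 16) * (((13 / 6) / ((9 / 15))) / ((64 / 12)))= 1991 / 2688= 0.74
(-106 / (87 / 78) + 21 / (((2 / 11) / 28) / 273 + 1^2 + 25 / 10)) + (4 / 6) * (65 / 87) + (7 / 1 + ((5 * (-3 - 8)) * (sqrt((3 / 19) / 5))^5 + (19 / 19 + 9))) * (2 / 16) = -6637371181 / 76811256 - 99 * sqrt(285) / 1371800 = -86.41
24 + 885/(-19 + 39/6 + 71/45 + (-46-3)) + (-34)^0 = 55175/5393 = 10.23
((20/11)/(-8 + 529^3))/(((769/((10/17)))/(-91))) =-0.00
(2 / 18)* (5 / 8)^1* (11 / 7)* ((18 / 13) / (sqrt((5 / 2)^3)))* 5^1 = 11* sqrt(10) / 182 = 0.19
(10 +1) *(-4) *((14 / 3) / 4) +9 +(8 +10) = -73 / 3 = -24.33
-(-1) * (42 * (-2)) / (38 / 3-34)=63 / 16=3.94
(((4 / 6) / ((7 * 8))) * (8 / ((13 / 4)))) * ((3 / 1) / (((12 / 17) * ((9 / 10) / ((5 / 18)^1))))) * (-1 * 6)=-1700 / 7371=-0.23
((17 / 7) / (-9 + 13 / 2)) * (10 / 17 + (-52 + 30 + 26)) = -156 / 35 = -4.46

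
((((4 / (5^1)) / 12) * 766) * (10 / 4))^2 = 146689 / 9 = 16298.78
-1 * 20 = -20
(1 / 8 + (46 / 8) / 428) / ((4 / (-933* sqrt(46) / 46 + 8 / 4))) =237 / 3424 - 221121* sqrt(46) / 315008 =-4.69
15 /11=1.36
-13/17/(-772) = 13/13124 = 0.00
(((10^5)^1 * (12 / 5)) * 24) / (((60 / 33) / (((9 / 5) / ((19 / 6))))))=34214400 / 19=1800757.89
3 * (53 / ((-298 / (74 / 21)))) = -1961 / 1043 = -1.88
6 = 6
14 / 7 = 2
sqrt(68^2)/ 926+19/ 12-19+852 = 4637353/ 5556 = 834.66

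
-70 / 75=-14 / 15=-0.93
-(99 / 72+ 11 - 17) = 37 / 8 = 4.62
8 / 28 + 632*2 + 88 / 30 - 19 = 131063 / 105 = 1248.22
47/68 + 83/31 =7101/2108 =3.37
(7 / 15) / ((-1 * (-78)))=7 / 1170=0.01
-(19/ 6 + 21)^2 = -21025/ 36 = -584.03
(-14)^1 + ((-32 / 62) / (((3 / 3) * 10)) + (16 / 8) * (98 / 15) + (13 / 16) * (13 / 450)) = -214601 / 223200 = -0.96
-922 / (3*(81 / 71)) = -65462 / 243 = -269.39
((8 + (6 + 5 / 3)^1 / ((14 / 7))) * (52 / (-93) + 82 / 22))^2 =52951072321 / 37675044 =1405.47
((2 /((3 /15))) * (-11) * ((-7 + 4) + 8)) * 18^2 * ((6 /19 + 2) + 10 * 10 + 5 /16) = -694957725 /38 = -18288361.18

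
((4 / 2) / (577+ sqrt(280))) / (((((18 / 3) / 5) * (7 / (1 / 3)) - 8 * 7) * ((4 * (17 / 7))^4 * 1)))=-989555 / 78237426795264+ 1715 * sqrt(70) / 39118713397632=-0.00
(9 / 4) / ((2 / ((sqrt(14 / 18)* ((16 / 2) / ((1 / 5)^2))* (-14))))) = -2778.04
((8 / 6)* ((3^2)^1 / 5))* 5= 12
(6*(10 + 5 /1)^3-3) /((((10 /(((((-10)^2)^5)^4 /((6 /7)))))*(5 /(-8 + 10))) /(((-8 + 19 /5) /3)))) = -13228040000000000000000000000000000000000000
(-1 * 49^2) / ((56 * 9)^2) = -49 / 5184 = -0.01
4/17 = 0.24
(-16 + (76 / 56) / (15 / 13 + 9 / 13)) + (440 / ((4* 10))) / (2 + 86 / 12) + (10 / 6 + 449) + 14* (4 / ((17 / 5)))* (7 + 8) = 6508449 / 9520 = 683.66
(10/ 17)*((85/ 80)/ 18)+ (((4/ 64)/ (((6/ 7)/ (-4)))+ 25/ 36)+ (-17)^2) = 4631/ 16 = 289.44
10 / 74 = 5 / 37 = 0.14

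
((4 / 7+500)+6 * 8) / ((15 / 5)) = 1280 / 7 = 182.86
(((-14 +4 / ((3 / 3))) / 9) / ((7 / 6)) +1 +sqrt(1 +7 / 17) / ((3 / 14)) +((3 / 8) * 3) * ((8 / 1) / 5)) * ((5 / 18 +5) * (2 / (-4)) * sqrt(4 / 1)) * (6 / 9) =-2660 * sqrt(102) / 1377 - 3686 / 567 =-26.01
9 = 9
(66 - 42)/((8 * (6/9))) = 9/2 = 4.50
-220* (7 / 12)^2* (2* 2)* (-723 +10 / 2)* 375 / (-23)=-241876250 / 69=-3505452.90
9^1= 9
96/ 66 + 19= 225/ 11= 20.45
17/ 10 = 1.70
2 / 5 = 0.40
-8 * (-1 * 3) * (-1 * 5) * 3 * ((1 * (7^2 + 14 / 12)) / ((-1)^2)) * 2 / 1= -36120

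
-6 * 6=-36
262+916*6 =5758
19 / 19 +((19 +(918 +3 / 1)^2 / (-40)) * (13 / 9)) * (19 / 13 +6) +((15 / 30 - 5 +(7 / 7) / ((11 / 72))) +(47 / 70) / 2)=-6329741863 / 27720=-228345.67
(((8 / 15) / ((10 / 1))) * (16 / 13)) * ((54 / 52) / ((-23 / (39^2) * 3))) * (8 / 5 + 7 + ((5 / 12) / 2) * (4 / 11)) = -412272 / 31625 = -13.04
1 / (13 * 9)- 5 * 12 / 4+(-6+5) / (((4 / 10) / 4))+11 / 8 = -22105 / 936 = -23.62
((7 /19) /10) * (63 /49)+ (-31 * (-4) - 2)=23189 /190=122.05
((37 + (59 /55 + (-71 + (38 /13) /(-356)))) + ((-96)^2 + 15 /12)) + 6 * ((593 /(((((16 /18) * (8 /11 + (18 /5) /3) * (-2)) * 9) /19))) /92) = 45477670768243 /4964548160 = 9160.49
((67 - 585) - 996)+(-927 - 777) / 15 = -8138 / 5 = -1627.60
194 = 194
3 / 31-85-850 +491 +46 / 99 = -1360913 / 3069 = -443.44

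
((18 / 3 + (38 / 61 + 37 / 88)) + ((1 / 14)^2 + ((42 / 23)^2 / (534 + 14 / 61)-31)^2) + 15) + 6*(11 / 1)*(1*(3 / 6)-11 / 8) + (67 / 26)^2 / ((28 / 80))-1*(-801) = 1440684067488310213805029 / 825661565143247784952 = 1744.88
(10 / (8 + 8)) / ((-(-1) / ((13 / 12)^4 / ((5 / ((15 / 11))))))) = 142805 / 608256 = 0.23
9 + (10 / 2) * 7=44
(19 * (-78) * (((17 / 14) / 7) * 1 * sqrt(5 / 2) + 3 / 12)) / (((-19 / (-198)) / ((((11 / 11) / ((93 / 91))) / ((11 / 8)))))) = -206856 * sqrt(10) / 217 - 85176 / 31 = -5762.07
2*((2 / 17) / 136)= 1 / 578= 0.00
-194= -194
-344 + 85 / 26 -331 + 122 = -14293 / 26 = -549.73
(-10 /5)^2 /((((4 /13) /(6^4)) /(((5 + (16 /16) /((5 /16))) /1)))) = 690768 /5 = 138153.60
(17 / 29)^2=289 / 841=0.34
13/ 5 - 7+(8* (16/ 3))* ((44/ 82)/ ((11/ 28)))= 33134/ 615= 53.88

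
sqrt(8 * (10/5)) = 4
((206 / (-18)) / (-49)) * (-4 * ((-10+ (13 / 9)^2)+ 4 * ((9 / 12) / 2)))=214034 / 35721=5.99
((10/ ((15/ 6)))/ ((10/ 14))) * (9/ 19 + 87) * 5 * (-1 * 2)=-93072/ 19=-4898.53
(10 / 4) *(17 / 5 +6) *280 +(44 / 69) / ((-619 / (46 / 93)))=1136372492 / 172701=6580.00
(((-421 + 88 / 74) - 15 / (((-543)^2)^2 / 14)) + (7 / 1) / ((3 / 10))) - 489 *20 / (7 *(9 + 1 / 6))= -45316697649905051 / 82560157516683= -548.89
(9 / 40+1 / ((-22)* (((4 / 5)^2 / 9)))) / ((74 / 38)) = -13851 / 65120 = -0.21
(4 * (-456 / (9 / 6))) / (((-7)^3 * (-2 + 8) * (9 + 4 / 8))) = 64 / 1029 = 0.06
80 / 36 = 20 / 9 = 2.22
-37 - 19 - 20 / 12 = -173 / 3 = -57.67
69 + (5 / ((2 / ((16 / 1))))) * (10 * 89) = 35669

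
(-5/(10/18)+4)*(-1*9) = 45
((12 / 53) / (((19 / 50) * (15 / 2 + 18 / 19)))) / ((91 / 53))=400 / 9737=0.04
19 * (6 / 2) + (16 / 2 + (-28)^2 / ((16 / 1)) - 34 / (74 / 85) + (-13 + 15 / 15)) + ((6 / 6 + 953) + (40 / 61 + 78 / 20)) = 23055293 / 22570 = 1021.50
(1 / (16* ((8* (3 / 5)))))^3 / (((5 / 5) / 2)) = 125 / 28311552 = 0.00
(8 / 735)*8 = 64 / 735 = 0.09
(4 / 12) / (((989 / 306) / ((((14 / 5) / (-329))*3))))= -612 / 232415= -0.00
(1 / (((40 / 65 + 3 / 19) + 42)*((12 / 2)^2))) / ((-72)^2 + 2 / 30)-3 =-3.00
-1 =-1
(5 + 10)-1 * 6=9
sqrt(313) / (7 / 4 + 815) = 4 * sqrt(313) / 3267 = 0.02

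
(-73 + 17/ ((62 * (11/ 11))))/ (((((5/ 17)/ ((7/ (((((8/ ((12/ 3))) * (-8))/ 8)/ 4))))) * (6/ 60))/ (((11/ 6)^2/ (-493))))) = -424347/ 1798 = -236.01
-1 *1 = -1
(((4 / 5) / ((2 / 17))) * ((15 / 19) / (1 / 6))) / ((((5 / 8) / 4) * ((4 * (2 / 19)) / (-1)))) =-2448 / 5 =-489.60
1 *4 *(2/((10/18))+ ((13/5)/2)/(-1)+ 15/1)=346/5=69.20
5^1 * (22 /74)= 55 /37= 1.49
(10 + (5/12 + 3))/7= 1.92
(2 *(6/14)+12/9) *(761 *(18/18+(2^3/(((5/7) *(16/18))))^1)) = 2380408/105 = 22670.55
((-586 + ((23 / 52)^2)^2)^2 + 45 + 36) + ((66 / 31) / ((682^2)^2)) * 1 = 699607112469736019388308832237 / 2037104338566808620302336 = 343432.14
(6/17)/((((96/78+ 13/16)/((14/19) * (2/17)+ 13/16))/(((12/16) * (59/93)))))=10692747/144687850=0.07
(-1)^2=1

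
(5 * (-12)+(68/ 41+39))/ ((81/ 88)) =-21.01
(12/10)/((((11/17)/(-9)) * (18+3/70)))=-4284/4631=-0.93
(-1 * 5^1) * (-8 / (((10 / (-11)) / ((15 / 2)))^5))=-195676965 / 128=-1528726.29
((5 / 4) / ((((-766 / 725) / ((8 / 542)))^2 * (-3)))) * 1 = -2628125 / 32318960547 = -0.00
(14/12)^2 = 49/36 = 1.36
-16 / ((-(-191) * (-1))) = 16 / 191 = 0.08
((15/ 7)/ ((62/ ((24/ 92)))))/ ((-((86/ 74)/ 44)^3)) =-194167131840/ 396819437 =-489.31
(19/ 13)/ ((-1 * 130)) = -19/ 1690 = -0.01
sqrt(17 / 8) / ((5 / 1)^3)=sqrt(34) / 500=0.01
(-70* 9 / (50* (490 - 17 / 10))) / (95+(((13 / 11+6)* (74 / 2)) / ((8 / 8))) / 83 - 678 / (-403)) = -7726719 / 29909341834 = -0.00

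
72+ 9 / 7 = 513 / 7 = 73.29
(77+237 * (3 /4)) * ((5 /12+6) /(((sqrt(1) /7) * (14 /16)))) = 78463 /6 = 13077.17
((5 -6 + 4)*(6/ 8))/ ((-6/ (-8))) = 3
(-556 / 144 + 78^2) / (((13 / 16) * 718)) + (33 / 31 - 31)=-25407914 / 1302093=-19.51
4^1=4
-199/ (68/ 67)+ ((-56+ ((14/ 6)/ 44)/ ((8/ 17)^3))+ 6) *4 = -113180345/ 287232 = -394.04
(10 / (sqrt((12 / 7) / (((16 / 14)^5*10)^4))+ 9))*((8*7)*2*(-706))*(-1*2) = 13674571381840890612940800000 / 77822190162066985506857 - 3426138804829705732096000*sqrt(21) / 233466570486200956520571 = 175648.33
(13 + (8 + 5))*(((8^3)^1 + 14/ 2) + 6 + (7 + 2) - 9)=13650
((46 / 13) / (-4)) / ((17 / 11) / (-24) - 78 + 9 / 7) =924 / 80197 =0.01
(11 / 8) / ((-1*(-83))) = 11 / 664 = 0.02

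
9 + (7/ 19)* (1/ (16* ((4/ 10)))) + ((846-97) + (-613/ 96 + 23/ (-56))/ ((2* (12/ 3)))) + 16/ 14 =77460995/ 102144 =758.35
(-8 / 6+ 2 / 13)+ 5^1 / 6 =-9 / 26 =-0.35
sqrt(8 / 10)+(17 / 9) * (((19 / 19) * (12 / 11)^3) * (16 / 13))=2 * sqrt(5) / 5+52224 / 17303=3.91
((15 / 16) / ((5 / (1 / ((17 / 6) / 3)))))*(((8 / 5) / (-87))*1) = -9 / 2465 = -0.00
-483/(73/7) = -3381/73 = -46.32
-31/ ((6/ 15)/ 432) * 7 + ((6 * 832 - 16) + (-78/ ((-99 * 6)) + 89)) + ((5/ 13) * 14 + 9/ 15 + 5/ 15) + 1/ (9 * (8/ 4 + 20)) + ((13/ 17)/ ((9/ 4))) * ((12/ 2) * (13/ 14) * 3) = -117051195419/ 510510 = -229282.87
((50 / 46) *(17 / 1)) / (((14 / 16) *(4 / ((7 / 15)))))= 170 / 69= 2.46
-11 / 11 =-1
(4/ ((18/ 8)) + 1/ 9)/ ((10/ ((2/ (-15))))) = -17/ 675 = -0.03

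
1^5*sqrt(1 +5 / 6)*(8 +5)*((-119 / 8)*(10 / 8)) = -7735*sqrt(66) / 192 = -327.29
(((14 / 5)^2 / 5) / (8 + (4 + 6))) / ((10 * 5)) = 49 / 28125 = 0.00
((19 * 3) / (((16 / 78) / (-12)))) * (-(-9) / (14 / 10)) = -300105 / 14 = -21436.07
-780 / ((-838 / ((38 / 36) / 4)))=1235 / 5028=0.25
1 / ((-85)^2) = 1 / 7225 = 0.00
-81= -81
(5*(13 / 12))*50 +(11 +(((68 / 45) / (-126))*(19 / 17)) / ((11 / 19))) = 17576501 / 62370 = 281.81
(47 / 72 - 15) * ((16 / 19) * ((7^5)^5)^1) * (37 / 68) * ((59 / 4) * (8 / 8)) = -3024162039018407745950916473 / 23256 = -130037927374372538095584.60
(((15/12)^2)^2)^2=390625/65536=5.96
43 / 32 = 1.34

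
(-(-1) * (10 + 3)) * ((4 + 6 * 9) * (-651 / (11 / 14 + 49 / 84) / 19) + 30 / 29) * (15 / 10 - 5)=4182038679 / 63365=65999.19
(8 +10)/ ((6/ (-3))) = -9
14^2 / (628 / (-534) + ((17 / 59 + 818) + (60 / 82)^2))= 5190235428 / 21651954227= 0.24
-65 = -65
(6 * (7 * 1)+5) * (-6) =-282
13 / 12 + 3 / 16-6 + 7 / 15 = -341 / 80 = -4.26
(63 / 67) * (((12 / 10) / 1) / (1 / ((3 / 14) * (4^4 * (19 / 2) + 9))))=197721 / 335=590.21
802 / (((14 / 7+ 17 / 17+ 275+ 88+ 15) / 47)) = 37694 / 381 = 98.93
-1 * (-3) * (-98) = -294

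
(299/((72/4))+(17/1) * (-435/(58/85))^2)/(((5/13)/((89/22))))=287770455011/3960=72669306.82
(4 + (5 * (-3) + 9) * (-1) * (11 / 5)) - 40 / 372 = 7948 / 465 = 17.09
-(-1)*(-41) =-41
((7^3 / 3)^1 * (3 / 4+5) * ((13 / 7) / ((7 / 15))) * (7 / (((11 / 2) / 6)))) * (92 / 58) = 10109190 / 319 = 31690.25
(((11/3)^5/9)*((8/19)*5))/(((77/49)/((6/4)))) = 2049740/13851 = 147.98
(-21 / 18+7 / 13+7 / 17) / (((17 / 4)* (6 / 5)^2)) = -7175 / 202878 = -0.04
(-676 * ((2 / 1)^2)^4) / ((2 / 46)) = -3980288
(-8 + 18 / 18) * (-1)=7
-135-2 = -137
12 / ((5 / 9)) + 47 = 343 / 5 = 68.60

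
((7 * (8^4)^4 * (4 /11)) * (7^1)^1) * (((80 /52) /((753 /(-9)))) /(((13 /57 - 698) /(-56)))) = -10565985157766468075520 /1427572289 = -7401366108869.93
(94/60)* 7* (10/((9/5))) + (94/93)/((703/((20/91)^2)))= 296869923685/4872631491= 60.93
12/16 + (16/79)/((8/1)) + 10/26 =4765/4108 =1.16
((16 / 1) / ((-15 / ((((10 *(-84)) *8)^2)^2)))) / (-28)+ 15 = 77686898688015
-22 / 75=-0.29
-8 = -8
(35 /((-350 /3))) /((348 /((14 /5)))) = -7 /2900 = -0.00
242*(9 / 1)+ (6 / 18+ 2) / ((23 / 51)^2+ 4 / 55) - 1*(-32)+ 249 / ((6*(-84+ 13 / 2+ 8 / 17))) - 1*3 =229127949383 / 103447881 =2214.91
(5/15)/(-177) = -1/531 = -0.00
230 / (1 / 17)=3910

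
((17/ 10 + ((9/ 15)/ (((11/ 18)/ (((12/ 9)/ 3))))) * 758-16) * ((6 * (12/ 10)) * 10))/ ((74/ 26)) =16291548/ 2035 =8005.67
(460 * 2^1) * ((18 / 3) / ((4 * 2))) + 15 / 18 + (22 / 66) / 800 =552667 / 800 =690.83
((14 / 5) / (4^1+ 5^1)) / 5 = 14 / 225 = 0.06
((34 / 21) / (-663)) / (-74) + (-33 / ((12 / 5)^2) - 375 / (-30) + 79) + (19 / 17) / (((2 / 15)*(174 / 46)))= 21031512109 / 239030064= 87.99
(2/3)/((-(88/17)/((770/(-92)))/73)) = 43435/552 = 78.69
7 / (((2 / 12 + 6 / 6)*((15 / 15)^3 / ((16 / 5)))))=96 / 5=19.20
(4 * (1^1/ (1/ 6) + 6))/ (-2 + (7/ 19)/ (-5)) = -23.15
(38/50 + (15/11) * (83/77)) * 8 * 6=2266464/21175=107.03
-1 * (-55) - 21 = 34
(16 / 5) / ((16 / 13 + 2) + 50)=52 / 865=0.06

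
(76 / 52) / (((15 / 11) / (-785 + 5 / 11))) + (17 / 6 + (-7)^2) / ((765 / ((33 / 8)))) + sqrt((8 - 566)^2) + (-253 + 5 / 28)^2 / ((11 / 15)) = 3725628415141 / 42882840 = 86879.24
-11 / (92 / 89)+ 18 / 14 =-9.36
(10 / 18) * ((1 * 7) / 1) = 35 / 9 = 3.89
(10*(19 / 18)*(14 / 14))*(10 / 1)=950 / 9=105.56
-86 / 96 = -43 / 48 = -0.90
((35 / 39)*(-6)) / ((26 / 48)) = -1680 / 169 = -9.94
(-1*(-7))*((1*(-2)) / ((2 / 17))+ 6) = -77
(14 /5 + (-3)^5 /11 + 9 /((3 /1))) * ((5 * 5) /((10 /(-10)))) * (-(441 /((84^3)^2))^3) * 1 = -5 /6205775438583028531593216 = -0.00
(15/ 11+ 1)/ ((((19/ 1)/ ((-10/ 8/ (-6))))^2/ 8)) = 325/ 142956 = 0.00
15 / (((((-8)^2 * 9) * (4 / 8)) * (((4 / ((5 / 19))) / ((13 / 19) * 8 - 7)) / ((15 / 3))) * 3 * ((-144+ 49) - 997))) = 3625 / 454132224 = 0.00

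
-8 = -8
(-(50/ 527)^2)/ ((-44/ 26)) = 16250/ 3055019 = 0.01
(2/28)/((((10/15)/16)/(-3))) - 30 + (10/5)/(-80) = -9847/280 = -35.17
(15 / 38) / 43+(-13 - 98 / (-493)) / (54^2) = 5625823 / 1174509396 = 0.00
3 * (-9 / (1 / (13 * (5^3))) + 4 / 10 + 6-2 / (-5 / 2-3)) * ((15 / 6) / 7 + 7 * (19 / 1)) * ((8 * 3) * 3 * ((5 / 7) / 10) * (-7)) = 81057974454 / 385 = 210540193.39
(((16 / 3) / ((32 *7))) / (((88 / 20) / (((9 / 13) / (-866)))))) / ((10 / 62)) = -93 / 3467464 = -0.00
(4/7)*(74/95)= 296/665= 0.45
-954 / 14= -477 / 7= -68.14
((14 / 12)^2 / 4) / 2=49 / 288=0.17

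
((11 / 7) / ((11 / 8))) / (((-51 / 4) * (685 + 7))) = -8 / 61761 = -0.00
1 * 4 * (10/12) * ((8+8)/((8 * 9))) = 20/27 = 0.74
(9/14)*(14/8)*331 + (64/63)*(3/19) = 1189133/3192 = 372.54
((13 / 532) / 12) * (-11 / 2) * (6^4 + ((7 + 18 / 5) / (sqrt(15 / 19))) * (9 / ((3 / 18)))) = -3861 / 266- 22737 * sqrt(285) / 53200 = -21.73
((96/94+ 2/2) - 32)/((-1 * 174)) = 1409/8178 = 0.17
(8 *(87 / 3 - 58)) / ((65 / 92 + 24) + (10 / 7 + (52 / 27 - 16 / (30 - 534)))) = -4034016 / 488477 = -8.26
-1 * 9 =-9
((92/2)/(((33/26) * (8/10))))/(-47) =-0.96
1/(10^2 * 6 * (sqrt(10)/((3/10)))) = sqrt(10)/20000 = 0.00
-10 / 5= -2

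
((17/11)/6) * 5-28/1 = -1763/66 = -26.71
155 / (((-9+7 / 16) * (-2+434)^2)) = -155 / 1597968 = -0.00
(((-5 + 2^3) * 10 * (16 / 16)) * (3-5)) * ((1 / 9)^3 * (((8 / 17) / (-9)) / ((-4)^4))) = 5 / 297432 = 0.00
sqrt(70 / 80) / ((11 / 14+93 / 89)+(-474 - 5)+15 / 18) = -1869 * sqrt(14) / 3561088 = -0.00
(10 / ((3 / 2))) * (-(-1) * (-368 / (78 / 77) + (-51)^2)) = 1745420 / 117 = 14918.12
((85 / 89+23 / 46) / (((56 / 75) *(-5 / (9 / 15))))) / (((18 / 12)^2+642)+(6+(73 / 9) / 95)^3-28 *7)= -208133782875 / 599531871981548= -0.00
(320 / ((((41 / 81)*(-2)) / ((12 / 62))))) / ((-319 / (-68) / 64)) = -338411520 / 405449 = -834.66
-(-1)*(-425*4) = -1700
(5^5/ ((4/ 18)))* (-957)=-26915625/ 2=-13457812.50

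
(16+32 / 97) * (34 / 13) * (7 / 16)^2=82467 / 10088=8.17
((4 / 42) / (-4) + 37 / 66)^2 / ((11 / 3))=15376 / 195657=0.08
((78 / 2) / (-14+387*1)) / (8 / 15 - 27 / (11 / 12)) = -6435 / 1779956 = -0.00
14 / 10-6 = -23 / 5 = -4.60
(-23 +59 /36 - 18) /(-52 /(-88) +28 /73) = -1137851 /28170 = -40.39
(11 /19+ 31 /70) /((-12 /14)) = -453 /380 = -1.19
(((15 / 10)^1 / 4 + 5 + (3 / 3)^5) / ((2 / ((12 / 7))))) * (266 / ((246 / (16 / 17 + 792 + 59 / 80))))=61525971 / 13120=4689.48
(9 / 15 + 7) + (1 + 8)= 16.60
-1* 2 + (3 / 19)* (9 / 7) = -1.80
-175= -175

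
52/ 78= 2/ 3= 0.67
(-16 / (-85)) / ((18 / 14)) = 0.15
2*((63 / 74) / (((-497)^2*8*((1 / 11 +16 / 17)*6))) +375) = 3023813604561 / 4031751472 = 750.00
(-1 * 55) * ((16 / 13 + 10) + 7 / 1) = -13035 / 13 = -1002.69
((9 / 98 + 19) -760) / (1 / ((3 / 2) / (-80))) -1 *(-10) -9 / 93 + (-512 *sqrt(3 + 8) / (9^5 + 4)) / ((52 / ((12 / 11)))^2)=11566397 / 486080 -4608 *sqrt(11) / 1207574797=23.80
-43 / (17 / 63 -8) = 2709 / 487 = 5.56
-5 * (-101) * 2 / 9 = 1010 / 9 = 112.22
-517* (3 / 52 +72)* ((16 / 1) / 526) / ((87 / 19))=-24537854 / 99151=-247.48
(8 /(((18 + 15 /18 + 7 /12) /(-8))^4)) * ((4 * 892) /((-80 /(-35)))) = 1060663984128 /2947295521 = 359.88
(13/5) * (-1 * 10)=-26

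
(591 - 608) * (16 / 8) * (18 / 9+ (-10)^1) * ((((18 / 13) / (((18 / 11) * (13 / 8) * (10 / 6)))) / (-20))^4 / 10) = 2580564096 / 1593224064453125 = 0.00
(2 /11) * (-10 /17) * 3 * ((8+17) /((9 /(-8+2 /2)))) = 3500 /561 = 6.24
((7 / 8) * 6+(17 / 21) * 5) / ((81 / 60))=3905 / 567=6.89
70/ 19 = 3.68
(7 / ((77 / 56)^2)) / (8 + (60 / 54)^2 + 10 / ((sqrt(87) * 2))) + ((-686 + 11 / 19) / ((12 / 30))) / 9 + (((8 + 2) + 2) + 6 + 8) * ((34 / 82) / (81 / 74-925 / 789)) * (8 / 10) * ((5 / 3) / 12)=-40813278218961257 / 198707649777186-4898880 * sqrt(87) / 1956683861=-205.42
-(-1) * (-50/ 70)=-5/ 7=-0.71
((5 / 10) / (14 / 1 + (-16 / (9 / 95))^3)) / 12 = -243 / 28094382352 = -0.00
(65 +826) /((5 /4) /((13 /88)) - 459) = -11583 /5857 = -1.98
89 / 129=0.69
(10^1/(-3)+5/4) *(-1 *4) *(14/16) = 175/24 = 7.29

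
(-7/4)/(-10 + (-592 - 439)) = 7/4164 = 0.00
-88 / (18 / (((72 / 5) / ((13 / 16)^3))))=-1441792 / 10985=-131.25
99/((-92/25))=-2475/92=-26.90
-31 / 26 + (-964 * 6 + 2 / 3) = -451193 / 78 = -5784.53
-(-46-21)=67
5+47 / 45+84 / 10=130 / 9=14.44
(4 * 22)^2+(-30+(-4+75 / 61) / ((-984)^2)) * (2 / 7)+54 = 230035908977 / 29531808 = 7789.43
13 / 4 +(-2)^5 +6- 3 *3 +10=-87 / 4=-21.75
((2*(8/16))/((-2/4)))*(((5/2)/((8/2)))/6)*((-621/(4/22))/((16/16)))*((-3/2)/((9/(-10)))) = 18975/16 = 1185.94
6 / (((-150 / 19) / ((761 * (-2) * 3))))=86754 / 25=3470.16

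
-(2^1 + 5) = -7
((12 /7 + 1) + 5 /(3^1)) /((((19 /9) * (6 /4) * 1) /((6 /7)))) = 1104 /931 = 1.19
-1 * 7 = -7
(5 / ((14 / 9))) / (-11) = -45 / 154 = -0.29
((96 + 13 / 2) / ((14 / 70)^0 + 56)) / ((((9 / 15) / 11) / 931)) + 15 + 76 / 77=42562733 / 1386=30709.04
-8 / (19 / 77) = -616 / 19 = -32.42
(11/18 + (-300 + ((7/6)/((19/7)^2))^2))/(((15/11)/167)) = -2580033597493/70373340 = -36662.09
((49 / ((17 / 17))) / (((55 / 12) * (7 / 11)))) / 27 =28 / 45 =0.62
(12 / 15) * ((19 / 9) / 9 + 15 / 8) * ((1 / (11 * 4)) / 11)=1367 / 392040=0.00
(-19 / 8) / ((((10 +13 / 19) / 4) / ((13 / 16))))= -4693 / 6496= -0.72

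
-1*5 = -5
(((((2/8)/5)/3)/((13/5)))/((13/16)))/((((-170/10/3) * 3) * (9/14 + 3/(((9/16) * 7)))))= -56/169507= -0.00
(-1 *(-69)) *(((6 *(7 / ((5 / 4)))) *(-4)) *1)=-46368 / 5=-9273.60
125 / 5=25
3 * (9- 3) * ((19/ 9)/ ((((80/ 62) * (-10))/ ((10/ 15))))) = -589/ 300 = -1.96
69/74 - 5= -301/74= -4.07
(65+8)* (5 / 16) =365 / 16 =22.81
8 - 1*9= -1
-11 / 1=-11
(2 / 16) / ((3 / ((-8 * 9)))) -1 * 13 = -16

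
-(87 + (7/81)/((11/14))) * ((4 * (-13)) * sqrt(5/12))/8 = 1008995 * sqrt(15)/10692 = 365.49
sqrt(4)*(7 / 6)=7 / 3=2.33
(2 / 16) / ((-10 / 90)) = -9 / 8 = -1.12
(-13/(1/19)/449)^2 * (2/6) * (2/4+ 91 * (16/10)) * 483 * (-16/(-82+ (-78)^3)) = 57402391956/239216722585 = 0.24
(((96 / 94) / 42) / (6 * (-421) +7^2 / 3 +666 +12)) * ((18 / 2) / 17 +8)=-696 / 6146707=-0.00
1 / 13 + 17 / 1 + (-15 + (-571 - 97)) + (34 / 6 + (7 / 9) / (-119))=-1313263 / 1989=-660.26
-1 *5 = -5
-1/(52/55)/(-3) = 55/156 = 0.35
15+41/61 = 956/61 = 15.67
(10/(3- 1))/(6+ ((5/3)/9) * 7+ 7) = 135/386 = 0.35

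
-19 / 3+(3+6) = 8 / 3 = 2.67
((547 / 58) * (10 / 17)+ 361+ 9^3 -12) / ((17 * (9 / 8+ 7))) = 4273512 / 544765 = 7.84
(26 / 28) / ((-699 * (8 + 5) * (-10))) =1 / 97860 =0.00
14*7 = 98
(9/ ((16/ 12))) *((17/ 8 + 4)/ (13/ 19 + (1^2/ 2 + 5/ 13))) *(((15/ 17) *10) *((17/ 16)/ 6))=326781/ 7936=41.18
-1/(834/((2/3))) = -1/1251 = -0.00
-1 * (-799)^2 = -638401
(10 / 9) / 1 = 10 / 9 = 1.11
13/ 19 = 0.68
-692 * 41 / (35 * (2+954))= -7093 / 8365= -0.85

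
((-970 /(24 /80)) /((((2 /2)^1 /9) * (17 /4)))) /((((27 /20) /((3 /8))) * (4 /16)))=-388000 /51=-7607.84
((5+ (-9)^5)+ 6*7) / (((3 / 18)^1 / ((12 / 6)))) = -708024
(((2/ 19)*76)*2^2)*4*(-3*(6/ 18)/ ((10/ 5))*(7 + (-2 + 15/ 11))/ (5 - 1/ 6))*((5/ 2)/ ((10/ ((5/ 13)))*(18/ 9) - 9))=-67200/ 13717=-4.90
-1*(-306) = 306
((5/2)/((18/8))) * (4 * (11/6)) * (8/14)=4.66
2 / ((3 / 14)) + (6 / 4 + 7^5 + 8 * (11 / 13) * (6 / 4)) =16827.99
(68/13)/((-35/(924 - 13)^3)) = -51411946108/455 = -112993288.15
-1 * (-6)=6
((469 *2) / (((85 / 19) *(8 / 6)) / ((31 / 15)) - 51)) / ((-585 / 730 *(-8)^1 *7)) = -2880799 / 6631326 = -0.43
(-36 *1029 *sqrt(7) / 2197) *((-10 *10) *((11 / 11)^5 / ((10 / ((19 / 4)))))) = 1759590 *sqrt(7) / 2197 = 2119.00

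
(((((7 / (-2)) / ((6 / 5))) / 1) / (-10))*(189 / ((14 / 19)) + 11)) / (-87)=-3745 / 4176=-0.90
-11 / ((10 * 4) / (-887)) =9757 / 40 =243.92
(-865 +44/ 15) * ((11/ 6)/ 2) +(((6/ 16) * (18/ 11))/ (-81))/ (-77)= -790.23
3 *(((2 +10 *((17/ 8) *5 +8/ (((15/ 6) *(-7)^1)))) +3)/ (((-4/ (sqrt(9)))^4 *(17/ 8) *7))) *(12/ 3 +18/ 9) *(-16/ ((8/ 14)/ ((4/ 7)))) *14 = -2177523/ 238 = -9149.26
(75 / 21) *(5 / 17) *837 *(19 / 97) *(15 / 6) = 9939375 / 23086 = 430.54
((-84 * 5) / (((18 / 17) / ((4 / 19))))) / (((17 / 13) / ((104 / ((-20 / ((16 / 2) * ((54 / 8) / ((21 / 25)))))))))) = 405600 / 19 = 21347.37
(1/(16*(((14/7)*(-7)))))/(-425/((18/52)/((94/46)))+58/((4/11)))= 207/108938704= 0.00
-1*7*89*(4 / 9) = -2492 / 9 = -276.89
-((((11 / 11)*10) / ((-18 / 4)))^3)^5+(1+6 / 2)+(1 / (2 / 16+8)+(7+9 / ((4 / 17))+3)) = 8522483619545732835433 / 53531694344608740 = 159204.44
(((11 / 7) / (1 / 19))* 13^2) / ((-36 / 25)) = -3504.07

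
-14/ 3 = -4.67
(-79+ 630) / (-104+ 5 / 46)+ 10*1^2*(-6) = -312086 / 4779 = -65.30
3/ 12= 1/ 4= 0.25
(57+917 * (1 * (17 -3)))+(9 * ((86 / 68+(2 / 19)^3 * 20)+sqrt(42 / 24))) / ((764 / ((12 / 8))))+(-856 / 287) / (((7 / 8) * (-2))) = 12896.75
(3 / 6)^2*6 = 3 / 2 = 1.50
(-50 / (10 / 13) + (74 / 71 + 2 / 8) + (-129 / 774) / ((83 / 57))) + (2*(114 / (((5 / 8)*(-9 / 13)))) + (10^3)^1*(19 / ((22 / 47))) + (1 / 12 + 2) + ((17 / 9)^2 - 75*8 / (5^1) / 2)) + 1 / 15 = 39945.87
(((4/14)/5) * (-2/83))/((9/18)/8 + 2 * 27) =-64/2512825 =-0.00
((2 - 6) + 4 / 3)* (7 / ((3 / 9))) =-56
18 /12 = 3 /2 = 1.50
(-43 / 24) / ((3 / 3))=-43 / 24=-1.79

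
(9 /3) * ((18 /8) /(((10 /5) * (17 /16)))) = 54 /17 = 3.18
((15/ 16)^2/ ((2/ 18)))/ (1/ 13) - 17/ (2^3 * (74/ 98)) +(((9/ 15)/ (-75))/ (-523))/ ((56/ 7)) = 100.02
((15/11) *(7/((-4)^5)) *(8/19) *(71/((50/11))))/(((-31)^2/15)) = -4473/4674304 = -0.00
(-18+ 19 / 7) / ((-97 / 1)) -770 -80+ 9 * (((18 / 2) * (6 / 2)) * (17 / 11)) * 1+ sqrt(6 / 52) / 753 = -3542524 / 7469+ sqrt(78) / 19578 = -474.30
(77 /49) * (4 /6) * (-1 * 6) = -44 /7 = -6.29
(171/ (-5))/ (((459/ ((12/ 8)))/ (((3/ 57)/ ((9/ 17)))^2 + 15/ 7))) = -220319/ 915705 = -0.24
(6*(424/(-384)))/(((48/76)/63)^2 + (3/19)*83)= -8437653/16691096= -0.51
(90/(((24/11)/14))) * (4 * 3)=6930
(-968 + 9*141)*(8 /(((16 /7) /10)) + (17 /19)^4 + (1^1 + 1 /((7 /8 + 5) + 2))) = 12980514017 /1172889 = 11067.13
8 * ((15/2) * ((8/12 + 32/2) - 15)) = 100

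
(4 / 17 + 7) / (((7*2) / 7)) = 123 / 34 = 3.62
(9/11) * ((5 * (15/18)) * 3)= 10.23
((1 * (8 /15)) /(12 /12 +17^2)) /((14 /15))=2 /1015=0.00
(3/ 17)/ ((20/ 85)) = 3/ 4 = 0.75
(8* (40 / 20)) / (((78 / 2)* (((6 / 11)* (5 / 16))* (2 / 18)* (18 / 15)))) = 704 / 39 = 18.05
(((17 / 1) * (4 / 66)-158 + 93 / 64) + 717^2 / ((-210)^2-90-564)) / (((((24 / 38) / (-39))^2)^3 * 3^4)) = -38382960372452008852279 / 390295977984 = -98343212683.65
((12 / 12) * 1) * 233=233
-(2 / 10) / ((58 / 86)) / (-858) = 43 / 124410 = 0.00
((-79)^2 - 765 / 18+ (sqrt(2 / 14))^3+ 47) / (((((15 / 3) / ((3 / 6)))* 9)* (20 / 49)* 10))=17.00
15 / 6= 5 / 2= 2.50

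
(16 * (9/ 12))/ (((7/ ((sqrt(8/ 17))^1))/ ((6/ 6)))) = 24 * sqrt(34)/ 119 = 1.18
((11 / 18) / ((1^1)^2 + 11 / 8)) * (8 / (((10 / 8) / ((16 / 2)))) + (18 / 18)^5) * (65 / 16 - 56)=-265089 / 380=-697.60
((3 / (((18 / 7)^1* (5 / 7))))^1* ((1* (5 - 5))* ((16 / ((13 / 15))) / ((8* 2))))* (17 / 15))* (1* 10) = 0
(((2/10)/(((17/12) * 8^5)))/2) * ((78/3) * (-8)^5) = -156/85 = -1.84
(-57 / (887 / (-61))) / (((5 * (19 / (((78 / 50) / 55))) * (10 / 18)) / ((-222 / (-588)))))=2376621 / 2988081250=0.00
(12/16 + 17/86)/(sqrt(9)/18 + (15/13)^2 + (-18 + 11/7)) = -578487/9114022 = -0.06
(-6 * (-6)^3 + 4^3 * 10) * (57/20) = 27588/5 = 5517.60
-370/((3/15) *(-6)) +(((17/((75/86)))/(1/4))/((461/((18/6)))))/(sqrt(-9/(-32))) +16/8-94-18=23392 *sqrt(2)/34575 +595/3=199.29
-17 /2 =-8.50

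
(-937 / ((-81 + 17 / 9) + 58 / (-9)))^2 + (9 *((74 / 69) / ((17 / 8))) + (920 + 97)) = 264624052899 / 231823900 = 1141.49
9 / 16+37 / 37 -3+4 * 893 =57129 / 16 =3570.56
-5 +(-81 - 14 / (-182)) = -1117 / 13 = -85.92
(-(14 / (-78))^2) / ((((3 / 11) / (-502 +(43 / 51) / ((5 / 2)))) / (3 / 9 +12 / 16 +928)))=192183775091 / 3490695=55056.02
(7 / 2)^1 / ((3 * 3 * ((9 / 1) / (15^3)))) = 875 / 6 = 145.83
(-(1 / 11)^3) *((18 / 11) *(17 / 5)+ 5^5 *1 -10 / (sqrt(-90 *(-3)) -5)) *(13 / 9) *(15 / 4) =-109672147 / 8608908+ 65 *sqrt(30) / 130438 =-12.74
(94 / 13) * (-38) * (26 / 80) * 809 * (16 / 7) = -5779496 / 35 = -165128.46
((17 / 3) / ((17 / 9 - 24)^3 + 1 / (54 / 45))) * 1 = -8262 / 15759983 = -0.00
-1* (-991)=991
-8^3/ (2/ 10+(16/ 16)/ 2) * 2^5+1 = -163833/ 7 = -23404.71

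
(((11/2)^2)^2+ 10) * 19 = 281219/16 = 17576.19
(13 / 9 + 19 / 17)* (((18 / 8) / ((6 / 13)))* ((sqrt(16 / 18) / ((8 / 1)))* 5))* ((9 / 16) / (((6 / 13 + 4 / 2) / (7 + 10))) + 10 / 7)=8664565* sqrt(2) / 313344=39.11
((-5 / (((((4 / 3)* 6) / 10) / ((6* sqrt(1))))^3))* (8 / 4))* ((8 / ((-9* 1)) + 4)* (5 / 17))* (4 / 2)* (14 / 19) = -1837500 / 323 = -5688.85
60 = 60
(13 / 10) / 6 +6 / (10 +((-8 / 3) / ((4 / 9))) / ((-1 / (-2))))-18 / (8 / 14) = -2057 / 60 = -34.28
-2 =-2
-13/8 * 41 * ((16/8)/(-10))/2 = 533/80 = 6.66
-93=-93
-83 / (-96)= 83 / 96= 0.86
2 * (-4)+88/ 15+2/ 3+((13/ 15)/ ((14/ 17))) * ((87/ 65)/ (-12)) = -6653/ 4200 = -1.58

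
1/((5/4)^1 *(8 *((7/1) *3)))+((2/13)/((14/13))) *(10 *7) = 2101/210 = 10.00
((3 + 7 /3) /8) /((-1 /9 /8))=-48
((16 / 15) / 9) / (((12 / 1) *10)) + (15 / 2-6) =6079 / 4050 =1.50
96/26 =48/13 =3.69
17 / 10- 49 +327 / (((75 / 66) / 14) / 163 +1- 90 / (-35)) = 5289757 / 119550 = 44.25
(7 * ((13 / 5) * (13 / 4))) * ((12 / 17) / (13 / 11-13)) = -3003 / 850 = -3.53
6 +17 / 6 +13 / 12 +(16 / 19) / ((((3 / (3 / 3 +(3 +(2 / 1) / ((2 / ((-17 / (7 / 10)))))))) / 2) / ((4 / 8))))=6739 / 1596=4.22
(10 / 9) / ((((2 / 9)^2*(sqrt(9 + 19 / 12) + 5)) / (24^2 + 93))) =903150 / 173 - 30105*sqrt(381) / 173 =1823.84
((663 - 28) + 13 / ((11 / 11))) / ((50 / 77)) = 24948 / 25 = 997.92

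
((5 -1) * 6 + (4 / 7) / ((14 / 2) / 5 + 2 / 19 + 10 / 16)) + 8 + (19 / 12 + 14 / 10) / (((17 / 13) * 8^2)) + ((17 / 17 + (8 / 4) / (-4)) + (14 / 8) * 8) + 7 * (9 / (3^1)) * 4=96771103411 / 739818240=130.80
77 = 77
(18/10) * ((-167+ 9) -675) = -7497/5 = -1499.40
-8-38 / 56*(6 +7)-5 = -611 / 28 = -21.82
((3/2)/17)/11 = 3/374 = 0.01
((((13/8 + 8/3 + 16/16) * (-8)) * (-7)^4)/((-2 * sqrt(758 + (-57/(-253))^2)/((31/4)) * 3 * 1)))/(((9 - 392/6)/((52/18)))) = -2391542461 * sqrt(48522071)/68124987684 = -244.54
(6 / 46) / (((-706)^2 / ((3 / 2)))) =0.00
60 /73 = 0.82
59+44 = 103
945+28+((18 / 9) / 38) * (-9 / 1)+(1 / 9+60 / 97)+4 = 16209745 / 16587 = 977.26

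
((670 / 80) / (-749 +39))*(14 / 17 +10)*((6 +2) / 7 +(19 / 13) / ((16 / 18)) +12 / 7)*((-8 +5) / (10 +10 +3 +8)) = 15149571 / 272395760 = 0.06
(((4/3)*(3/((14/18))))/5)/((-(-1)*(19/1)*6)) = 6/665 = 0.01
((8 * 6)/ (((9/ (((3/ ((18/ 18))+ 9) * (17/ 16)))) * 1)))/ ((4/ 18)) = 306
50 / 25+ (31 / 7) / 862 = 12099 / 6034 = 2.01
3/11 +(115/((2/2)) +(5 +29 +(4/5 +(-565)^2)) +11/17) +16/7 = 2090329046/6545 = 319378.01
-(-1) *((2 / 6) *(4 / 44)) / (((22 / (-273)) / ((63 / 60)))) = -1911 / 4840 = -0.39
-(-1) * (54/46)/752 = 27/17296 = 0.00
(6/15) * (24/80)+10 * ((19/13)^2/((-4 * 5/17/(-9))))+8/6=4179317/25350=164.86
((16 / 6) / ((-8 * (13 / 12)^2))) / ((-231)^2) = -16 / 3006003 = -0.00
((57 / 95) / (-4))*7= -21 / 20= -1.05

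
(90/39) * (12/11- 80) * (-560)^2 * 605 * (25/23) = -37553337792.64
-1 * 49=-49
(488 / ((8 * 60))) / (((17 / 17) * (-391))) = -61 / 23460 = -0.00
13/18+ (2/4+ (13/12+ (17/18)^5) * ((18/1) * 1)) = 3595193/104976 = 34.25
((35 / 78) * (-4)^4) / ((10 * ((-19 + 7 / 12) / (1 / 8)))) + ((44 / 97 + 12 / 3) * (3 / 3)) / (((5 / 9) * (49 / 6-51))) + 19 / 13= 428442531 / 358105085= 1.20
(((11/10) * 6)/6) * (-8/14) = -22/35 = -0.63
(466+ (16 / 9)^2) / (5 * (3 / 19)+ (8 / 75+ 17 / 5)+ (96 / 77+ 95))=1389923150 / 297865863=4.67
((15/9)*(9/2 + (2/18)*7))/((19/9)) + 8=73/6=12.17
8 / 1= 8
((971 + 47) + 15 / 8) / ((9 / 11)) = 89749 / 72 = 1246.51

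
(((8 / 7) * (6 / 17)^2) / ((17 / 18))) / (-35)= -5184 / 1203685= -0.00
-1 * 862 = -862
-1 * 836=-836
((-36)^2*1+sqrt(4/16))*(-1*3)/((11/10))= -38895/11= -3535.91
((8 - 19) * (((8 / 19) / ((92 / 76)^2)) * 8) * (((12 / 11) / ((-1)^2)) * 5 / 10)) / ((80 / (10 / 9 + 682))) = -117.77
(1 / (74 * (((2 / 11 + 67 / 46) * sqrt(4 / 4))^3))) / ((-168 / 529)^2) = 4531822669957 / 148738667969808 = 0.03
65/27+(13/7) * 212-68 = 62015/189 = 328.12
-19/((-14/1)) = 19/14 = 1.36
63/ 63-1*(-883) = 884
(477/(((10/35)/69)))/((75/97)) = 7449309/50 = 148986.18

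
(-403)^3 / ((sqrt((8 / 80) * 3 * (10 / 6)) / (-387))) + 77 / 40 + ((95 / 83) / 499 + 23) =41296549 / 1656680 + 25329470049 * sqrt(2) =35821280095.95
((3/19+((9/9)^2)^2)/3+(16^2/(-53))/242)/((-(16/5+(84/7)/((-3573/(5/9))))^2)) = -64050268384125/1789891685337976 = -0.04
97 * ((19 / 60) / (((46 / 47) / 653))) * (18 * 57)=9672360723 / 460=21026871.14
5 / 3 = 1.67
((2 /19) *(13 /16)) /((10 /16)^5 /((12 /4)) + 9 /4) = 159744 /4261871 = 0.04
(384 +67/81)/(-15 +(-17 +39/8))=-35624/2511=-14.19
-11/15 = -0.73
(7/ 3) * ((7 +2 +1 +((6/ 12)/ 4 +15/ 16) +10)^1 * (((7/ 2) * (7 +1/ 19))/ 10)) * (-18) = -3319113/ 1520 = -2183.63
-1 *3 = -3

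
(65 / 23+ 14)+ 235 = 5792 / 23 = 251.83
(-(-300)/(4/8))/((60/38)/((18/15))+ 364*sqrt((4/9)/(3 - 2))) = 34200/13907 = 2.46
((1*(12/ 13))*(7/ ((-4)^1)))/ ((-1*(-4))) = -21/ 52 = -0.40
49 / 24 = 2.04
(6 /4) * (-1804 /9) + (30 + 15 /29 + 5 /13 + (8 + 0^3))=-296056 /1131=-261.76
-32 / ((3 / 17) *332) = -136 / 249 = -0.55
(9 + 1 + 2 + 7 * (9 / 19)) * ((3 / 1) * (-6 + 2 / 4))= -9603 / 38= -252.71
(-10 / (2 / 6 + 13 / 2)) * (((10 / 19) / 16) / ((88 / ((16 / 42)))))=-25 / 119966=-0.00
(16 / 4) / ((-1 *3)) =-4 / 3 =-1.33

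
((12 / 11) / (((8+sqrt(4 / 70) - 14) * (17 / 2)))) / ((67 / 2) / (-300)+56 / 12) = -504000 / 107154553 - 2400 * sqrt(70) / 107154553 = -0.00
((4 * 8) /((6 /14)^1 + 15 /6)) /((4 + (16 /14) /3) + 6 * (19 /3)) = 4704 /18245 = 0.26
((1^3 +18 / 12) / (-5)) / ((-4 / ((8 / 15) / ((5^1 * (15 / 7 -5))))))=-7 / 1500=-0.00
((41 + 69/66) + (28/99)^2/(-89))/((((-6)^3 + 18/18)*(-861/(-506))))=-1687050161/14679434385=-0.11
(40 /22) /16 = 5 /44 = 0.11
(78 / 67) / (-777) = -26 / 17353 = -0.00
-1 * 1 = -1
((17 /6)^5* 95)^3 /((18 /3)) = 2454169963788228315523375 /2821109907456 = 869930645843.33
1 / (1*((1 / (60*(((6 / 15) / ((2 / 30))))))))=360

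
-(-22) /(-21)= -1.05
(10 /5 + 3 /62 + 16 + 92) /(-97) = -6823 /6014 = -1.13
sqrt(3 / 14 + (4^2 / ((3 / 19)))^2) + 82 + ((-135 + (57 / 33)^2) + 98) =5806 / 121 + sqrt(18113914) / 42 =149.32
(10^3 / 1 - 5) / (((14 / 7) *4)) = 995 / 8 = 124.38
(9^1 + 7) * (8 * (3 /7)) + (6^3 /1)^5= 3291294892416 /7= 470184984630.86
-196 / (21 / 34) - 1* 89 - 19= -425.33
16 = 16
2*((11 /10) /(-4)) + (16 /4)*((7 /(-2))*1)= -291 /20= -14.55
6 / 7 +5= 41 / 7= 5.86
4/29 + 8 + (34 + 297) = 339.14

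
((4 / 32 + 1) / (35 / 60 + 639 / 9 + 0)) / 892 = 27 / 1532456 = 0.00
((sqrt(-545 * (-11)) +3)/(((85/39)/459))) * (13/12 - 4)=-2457 * sqrt(5995)/4 - 7371/4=-49402.52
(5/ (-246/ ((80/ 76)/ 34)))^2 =625/ 1578393441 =0.00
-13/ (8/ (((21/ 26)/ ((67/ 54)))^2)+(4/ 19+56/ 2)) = -79407783/ 287631536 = -0.28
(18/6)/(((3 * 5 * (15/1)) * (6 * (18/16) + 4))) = 0.00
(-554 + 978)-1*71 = 353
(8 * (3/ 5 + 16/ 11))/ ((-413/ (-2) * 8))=226/ 22715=0.01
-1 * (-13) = 13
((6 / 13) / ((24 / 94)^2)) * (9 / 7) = 6627 / 728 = 9.10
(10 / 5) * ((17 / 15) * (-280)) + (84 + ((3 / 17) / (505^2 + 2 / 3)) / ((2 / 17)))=-550.67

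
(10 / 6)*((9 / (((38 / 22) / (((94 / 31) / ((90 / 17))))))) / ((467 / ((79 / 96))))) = 694331 / 79218144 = 0.01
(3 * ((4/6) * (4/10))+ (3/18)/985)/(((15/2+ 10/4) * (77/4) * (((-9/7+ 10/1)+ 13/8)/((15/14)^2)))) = 0.00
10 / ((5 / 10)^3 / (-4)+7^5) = 320 / 537823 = 0.00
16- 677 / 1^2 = -661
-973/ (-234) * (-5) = -4865/ 234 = -20.79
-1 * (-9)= 9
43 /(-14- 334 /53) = -2279 /1076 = -2.12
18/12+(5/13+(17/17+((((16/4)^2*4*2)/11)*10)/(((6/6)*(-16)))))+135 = 37355/286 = 130.61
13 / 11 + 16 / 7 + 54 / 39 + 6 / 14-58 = -52772 / 1001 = -52.72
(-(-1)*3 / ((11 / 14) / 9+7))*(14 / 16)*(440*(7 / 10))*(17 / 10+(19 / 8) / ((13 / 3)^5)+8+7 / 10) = 15737131200483 / 13262585960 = 1186.58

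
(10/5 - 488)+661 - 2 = 173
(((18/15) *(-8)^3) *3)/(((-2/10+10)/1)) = -9216/49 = -188.08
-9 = -9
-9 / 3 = -3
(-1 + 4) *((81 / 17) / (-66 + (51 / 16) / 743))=-320976 / 1481941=-0.22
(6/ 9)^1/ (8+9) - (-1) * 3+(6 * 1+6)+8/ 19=14981/ 969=15.46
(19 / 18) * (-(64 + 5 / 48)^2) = -179890651 / 41472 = -4337.64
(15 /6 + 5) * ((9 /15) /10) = 9 /20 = 0.45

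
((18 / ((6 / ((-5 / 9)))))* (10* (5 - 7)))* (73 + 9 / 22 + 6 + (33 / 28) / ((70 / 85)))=8714575 / 3234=2694.67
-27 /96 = -9 /32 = -0.28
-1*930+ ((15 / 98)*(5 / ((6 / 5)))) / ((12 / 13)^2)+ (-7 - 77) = -28598011 / 28224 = -1013.25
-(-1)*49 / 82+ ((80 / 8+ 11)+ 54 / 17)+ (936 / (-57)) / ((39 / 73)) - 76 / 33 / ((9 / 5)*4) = -49421677 / 7866342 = -6.28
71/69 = 1.03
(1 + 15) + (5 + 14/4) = 49/2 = 24.50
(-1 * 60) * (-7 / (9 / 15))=700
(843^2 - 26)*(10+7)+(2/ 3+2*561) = 36245141/ 3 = 12081713.67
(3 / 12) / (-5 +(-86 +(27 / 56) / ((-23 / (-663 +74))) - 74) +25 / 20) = -322 / 195007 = -0.00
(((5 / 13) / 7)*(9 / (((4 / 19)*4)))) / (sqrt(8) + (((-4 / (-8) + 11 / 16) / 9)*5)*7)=731025 / 3592381-2216160*sqrt(2) / 25146667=0.08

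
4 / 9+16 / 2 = 76 / 9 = 8.44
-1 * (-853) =853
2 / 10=1 / 5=0.20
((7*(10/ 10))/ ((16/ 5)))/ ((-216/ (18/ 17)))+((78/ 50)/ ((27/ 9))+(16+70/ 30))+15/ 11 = 6045709/ 299200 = 20.21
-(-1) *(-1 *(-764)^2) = -583696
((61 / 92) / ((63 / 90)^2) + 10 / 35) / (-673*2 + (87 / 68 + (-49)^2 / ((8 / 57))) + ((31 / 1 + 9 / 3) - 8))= 251192 / 2419920321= 0.00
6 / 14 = 3 / 7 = 0.43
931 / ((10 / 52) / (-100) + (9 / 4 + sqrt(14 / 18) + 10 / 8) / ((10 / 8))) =6339551400 / 17841833-604181760*sqrt(7) / 17841833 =265.73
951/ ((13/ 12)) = 11412/ 13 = 877.85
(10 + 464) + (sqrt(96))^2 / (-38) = 8958 / 19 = 471.47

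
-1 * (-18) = 18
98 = 98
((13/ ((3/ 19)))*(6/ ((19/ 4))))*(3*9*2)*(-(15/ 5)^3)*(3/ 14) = -227448/ 7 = -32492.57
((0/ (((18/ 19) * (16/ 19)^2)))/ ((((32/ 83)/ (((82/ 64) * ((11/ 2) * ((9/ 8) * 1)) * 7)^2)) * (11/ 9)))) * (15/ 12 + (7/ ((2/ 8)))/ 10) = 0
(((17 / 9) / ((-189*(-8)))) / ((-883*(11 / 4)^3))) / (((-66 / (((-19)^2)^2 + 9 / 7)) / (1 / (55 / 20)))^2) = -452722789187584 / 12907805206001013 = -0.04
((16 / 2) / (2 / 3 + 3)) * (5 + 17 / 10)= 804 / 55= 14.62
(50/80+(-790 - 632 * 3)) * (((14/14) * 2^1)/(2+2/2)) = -7161/4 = -1790.25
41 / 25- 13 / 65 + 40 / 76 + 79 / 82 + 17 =776263 / 38950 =19.93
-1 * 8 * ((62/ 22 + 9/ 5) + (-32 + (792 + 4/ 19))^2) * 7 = -32363781.10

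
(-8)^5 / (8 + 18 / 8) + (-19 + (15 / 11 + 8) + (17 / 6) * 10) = -4300079 / 1353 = -3178.18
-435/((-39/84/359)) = 4372620/13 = 336355.38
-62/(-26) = 31/13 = 2.38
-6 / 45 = -2 / 15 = -0.13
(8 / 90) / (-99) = -4 / 4455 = -0.00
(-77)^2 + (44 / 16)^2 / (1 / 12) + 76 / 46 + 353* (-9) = 261685 / 92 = 2844.40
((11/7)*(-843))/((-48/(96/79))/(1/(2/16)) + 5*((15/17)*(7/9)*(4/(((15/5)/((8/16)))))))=22700304/45409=499.91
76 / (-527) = -76 / 527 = -0.14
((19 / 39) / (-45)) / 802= -19 / 1407510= -0.00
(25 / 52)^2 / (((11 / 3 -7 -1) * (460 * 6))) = -125 / 6467968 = -0.00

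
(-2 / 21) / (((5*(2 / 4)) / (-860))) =688 / 21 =32.76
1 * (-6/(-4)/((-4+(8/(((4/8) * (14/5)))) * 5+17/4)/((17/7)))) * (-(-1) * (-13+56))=1462/269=5.43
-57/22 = -2.59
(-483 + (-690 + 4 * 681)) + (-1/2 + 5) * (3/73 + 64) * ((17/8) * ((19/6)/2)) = 11776347/4672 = 2520.62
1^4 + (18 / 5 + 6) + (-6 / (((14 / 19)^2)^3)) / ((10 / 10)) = -26.89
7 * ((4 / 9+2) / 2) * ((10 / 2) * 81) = 3465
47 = 47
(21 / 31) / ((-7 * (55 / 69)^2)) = -14283 / 93775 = -0.15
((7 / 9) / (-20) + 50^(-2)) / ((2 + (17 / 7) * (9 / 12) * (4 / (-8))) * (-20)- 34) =3031 / 4393125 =0.00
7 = 7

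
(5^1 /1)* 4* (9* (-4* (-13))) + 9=9369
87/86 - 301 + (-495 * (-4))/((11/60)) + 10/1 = 903861/86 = 10510.01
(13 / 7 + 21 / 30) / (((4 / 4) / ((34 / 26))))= 3043 / 910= 3.34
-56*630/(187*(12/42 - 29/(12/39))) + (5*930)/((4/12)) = 2288115330/163999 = 13952.01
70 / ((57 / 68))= 4760 / 57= 83.51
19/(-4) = -19/4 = -4.75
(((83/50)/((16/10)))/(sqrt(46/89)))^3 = 50889043 * sqrt(4094)/1083392000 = 3.01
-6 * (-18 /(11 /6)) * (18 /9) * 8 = 10368 /11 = 942.55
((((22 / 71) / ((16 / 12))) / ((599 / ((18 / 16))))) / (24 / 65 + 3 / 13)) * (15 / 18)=825 / 1360928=0.00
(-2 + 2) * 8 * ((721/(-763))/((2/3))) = 0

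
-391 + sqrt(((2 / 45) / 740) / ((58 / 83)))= -391 + sqrt(89059) / 32190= -390.99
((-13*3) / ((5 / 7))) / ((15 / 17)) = -1547 / 25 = -61.88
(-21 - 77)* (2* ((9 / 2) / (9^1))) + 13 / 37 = -3613 / 37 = -97.65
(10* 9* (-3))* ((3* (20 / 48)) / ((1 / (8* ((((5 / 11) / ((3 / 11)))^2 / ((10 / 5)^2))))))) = -1875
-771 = -771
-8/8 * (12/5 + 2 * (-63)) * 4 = 2472/5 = 494.40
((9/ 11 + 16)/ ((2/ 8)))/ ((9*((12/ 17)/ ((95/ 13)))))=298775/ 3861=77.38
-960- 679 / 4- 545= -6699 / 4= -1674.75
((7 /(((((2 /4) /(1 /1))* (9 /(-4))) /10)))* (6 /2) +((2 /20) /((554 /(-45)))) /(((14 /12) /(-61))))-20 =-2399419 /11634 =-206.24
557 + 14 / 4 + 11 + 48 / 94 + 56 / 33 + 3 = 1788947 / 3102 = 576.71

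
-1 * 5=-5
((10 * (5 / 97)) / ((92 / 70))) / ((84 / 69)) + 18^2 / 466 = 91981 / 90404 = 1.02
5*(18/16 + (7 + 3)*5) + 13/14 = 14367/56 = 256.55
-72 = -72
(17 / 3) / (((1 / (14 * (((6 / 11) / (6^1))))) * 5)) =238 / 165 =1.44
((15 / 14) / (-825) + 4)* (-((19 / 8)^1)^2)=-1111519 / 49280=-22.56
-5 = -5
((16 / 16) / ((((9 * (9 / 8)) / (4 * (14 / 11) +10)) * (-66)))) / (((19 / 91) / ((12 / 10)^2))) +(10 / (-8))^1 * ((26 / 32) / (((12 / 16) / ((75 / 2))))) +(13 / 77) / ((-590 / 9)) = -1044715625941 / 20508919200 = -50.94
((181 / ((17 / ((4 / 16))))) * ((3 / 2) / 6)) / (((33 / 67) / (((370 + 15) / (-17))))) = -424445 / 13872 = -30.60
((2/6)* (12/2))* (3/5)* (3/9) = 2/5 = 0.40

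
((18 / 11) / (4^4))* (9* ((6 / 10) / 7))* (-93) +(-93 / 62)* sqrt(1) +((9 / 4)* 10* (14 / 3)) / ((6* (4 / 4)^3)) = 765881 / 49280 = 15.54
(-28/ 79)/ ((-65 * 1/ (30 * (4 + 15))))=3192/ 1027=3.11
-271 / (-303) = 0.89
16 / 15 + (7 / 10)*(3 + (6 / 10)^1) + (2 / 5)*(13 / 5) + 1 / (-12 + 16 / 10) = 17669 / 3900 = 4.53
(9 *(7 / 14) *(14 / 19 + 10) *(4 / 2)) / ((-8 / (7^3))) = -157437 / 38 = -4143.08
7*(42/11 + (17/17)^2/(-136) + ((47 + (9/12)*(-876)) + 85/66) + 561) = -1379203/4488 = -307.31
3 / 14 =0.21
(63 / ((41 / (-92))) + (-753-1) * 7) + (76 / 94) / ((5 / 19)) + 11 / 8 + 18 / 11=-4589813669 / 847880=-5413.28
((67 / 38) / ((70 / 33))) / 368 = 2211 / 978880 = 0.00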